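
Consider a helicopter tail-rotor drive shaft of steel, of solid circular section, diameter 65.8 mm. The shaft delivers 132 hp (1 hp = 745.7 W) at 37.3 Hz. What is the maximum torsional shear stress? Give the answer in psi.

1090 psi

ω = 2π·37.3 = 234.4 rad/s, so T = P/ω = 132×745.7 / 234.4 = 420.0 N·m.
J = πd⁴/32 = π(0.0658)⁴/32 = 1.840×10^-6 m⁴.
τ_max = T·r/J = 420.0 × 0.0329 / 1.840×10^-6 = 7.508×10^6 Pa.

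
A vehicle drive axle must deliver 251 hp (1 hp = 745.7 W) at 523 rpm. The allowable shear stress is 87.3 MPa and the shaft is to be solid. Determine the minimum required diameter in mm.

58.4 mm

ω = 2π·523/60 = 54.77 rad/s, so T = P/ω = 251×745.7 / 54.77 = 3417 N·m.
For a solid shaft τ_max = 16T/(πd³), so d = (16T/(π τ_allow))^(1/3) = (16·3417/(π·8.73×10^7))^(1/3) = 0.05842 m.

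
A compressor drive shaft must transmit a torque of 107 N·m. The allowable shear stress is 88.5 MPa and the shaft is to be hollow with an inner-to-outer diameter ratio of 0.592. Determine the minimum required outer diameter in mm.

19.1 mm

For a hollow shaft with d_i/d_o = 0.592: τ_max = 16T/(π d_o³ (1−k⁴)), so d_o = [16T/(π τ_allow (1−k⁴))]^(1/3) = [16·107.0/(π·8.85×10^7·0.8772)]^(1/3) = 0.01915 m.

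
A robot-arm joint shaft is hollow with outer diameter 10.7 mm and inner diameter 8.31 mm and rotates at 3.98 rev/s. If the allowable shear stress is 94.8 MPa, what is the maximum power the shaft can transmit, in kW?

J = π(d_o⁴ − d_i⁴)/32 = π(0.0107⁴ − 0.00831⁴)/32 = 8.187×10^-10 m⁴.
T_max = τ_allow·J/r = 9.48×10^7 × 8.187×10^-10 / 0.00535 = 14.51 N·m.
ω = 2π·3.98 = 25.01 rad/s, so P_max = T_max·ω = 362.8 W.

0.363 kW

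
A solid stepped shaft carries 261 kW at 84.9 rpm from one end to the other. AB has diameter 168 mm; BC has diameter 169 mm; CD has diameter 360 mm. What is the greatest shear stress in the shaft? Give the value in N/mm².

31.5 N/mm²

ω = 2π·84.9/60 = 8.891 rad/s, so T = P/ω = 261×10³ / 8.891 = 29360 N·m.
Under the same torque, τ_max = 16T/(πd³) is largest where d is smallest — segment AB (d = 168 mm).
τ_max = 16·29360/(π·(0.168)³) = 3.153×10^7 Pa.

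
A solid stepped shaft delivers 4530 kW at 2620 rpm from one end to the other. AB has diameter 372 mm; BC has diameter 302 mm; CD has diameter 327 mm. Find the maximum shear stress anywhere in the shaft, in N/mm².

ω = 2π·2620/60 = 274.4 rad/s, so T = P/ω = 4530×10³ / 274.4 = 16510 N·m.
Under the same torque, τ_max = 16T/(πd³) is largest where d is smallest — segment BC (d = 302 mm).
τ_max = 16·16510/(π·(0.302)³) = 3.053×10^6 Pa.

3.05 N/mm²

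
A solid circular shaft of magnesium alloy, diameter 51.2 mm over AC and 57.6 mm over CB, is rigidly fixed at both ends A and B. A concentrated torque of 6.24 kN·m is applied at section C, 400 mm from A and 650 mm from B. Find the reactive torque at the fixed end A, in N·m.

Compatibility: T_A·a/J_AC = T_B·b/J_CB with T_A + T_B = T₀.
J_AC = 6.75×10^-7 m⁴, J_CB = 1.08×10^-6 m⁴, so T_A = T₀·(J_AC/a)/((J_AC/a)+(J_CB/b)) = 3142 N·m, T_B = 3098 N·m.

3140 N·m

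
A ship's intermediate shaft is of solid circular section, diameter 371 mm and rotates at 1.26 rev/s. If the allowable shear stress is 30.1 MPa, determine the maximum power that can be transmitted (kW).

J = πd⁴/32 = π(0.371)⁴/32 = 1.860×10^-3 m⁴.
T_max = τ_allow·J/r = 3.01×10^7 × 1.860×10^-3 / 0.185 = 301800 N·m.
ω = 2π·1.26 = 7.917 rad/s, so P_max = T_max·ω = 2.389×10^6 W.

2390 kW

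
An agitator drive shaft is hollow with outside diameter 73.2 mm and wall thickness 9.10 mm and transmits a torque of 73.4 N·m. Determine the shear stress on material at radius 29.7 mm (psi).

J = π(d_o⁴ − d_i⁴)/32 = π(0.0732⁴ − 0.0550⁴)/32 = 1.920×10^-6 m⁴.
Shear stress varies linearly with radius: τ = T·r/J = 73.40 × 0.0297 / 1.920×10^-6 = 1.135×10^6 Pa.

165 psi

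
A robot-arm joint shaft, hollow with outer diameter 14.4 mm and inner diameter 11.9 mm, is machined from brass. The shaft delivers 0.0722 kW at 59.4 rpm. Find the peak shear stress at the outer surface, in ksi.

ω = 2π·59.4/60 = 6.220 rad/s, so T = P/ω = 0.0722×10³ / 6.220 = 11.61 N·m.
J = π(d_o⁴ − d_i⁴)/32 = π(0.0144⁴ − 0.0119⁴)/32 = 2.253×10^-9 m⁴.
τ_max = T·r/J = 11.61 × 0.00720 / 2.253×10^-9 = 3.710×10^7 Pa.

5.38 ksi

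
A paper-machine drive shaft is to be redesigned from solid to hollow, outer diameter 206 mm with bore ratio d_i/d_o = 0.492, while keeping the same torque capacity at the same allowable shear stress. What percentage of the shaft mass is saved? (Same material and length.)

21.1 %

Equal τ_max and T ⇒ the solid shaft needs d_s³ = d_o³(1−k⁴), so d_s = 206·(1−0.492⁴)^(1/3) = 201.9 mm.
Area ratio A_h/A_s = d_o²(1−k²)/d_s² = (1−k²)/(1−k⁴)^(2/3) = 0.7891.
Mass saving = 1 − 0.7891 = 21.1 %.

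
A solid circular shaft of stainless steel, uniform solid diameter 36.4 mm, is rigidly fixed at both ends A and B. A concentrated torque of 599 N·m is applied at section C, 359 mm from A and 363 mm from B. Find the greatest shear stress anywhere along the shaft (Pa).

3.18e7 Pa

With uniform GJ and both ends fixed, compatibility θ_AC = θ_CB gives T_A·a = T_B·b, together with T_A + T_B = T₀.
T_A = T₀·b/(a+b) = 599.0·363/722.0 = 301.2 N·m; T_B = 297.8 N·m.
τ in each portion: τ_AC = 3.18×10^7 Pa, τ_CB = 3.15×10^7 Pa; maximum is in AC.
τ_max = T_AC·r/J = 301.2·0.0182/1.72×10^-7 = 3.180×10^7 Pa.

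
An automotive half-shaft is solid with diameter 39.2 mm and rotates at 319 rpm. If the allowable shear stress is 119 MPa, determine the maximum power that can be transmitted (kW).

J = πd⁴/32 = π(0.0392)⁴/32 = 2.318×10^-7 m⁴.
T_max = τ_allow·J/r = 1.19×10^8 × 2.318×10^-7 / 0.0196 = 1407 N·m.
ω = 2π·319/60 = 33.41 rad/s, so P_max = T_max·ω = 4.702×10^4 W.

47.0 kW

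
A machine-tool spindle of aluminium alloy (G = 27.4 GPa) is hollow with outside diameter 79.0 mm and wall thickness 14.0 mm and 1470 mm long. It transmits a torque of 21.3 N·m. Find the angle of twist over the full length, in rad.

J = π(d_o⁴ − d_i⁴)/32 = π(0.0790⁴ − 0.0510⁴)/32 = 3.160×10^-6 m⁴.
θ = T·L/(G·J) = 21.30 × 1.47 / (27.4×10⁹ × 3.160×10^-6) = 3.617×10^-4 rad.

3.62e-4 rad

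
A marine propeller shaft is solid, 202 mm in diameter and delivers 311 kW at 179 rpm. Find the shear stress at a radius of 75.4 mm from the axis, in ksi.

1.11 ksi

ω = 2π·179/60 = 18.74 rad/s, so T = P/ω = 311×10³ / 18.74 = 16590 N·m.
J = πd⁴/32 = π(0.202)⁴/32 = 1.635×10^-4 m⁴.
Shear stress varies linearly with radius: τ = T·r/J = 16590 × 0.0754 / 1.635×10^-4 = 7.653×10^6 Pa.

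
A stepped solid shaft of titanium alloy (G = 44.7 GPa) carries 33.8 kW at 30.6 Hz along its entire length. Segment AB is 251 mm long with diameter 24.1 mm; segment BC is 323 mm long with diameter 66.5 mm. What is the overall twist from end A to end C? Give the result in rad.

0.0305 rad

ω = 2π·30.6 = 192.3 rad/s, so T = P/ω = 33.8×10³ / 192.3 = 175.8 N·m.
J_AB = π(0.0241)⁴/32 = 3.31×10^-8 m⁴; J_BC = π(0.0665)⁴/32 = 1.92×10^-6 m⁴.
θ = (T/G)·Σ L_i/J_i = (175.8/44.7×10⁹)·(0.251/3.31×10^-8 + 0.323/1.92×10^-6) = 0.03047 rad.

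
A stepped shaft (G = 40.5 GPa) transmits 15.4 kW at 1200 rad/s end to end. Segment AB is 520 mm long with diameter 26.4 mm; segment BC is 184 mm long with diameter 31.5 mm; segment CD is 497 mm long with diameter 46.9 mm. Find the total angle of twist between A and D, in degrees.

0.252°

ω = 1200 rad/s, so T = P/ω = 15.4×10³ / 1200 = 12.83 N·m.
J_AB = π(0.0264)⁴/32 = 4.77×10^-8 m⁴; J_BC = π(0.0315)⁴/32 = 9.67×10^-8 m⁴; J_CD = π(0.0469)⁴/32 = 4.75×10^-7 m⁴.
θ = (T/G)·Σ L_i/J_i = (12.83/40.5×10⁹)·(0.520/4.77×10^-8 + 0.184/9.67×10^-8 + 0.497/4.75×10^-7) = 4.390×10^-3 rad.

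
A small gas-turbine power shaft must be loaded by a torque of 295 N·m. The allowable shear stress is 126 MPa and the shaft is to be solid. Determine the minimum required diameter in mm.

For a solid shaft τ_max = 16T/(πd³), so d = (16T/(π τ_allow))^(1/3) = (16·295.0/(π·1.26×10^8))^(1/3) = 0.02285 m.

22.8 mm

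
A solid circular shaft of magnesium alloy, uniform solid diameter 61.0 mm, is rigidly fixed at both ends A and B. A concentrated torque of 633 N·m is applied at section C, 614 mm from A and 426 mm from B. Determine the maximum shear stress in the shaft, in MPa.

With uniform GJ and both ends fixed, compatibility θ_AC = θ_CB gives T_A·a = T_B·b, together with T_A + T_B = T₀.
T_A = T₀·b/(a+b) = 633.0·426/1040 = 259.3 N·m; T_B = 373.7 N·m.
τ in each portion: τ_AC = 5.82×10^6 Pa, τ_CB = 8.39×10^6 Pa; maximum is in CB.
τ_max = T_CB·r/J = 373.7·0.0305/1.36×10^-6 = 8.385×10^6 Pa.

8.39 MPa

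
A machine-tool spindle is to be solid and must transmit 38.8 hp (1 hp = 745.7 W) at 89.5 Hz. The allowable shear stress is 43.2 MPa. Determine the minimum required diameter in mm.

18.2 mm

ω = 2π·89.5 = 562.3 rad/s, so T = P/ω = 38.8×745.7 / 562.3 = 51.45 N·m.
For a solid shaft τ_max = 16T/(πd³), so d = (16T/(π τ_allow))^(1/3) = (16·51.45/(π·4.32×10^7))^(1/3) = 0.01824 m.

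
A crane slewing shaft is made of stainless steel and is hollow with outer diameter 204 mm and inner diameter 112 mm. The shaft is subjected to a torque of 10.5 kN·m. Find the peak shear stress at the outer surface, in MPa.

J = π(d_o⁴ − d_i⁴)/32 = π(0.204⁴ − 0.112⁴)/32 = 1.546×10^-4 m⁴.
τ_max = T·r/J = 10500 × 0.102 / 1.546×10^-4 = 6.928×10^6 Pa.

6.93 MPa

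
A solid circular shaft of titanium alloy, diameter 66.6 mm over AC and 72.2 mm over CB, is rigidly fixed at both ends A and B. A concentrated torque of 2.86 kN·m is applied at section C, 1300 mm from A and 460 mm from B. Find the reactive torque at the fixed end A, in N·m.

583 N·m

Compatibility: T_A·a/J_AC = T_B·b/J_CB with T_A + T_B = T₀.
J_AC = 1.93×10^-6 m⁴, J_CB = 2.67×10^-6 m⁴, so T_A = T₀·(J_AC/a)/((J_AC/a)+(J_CB/b)) = 583.3 N·m, T_B = 2277 N·m.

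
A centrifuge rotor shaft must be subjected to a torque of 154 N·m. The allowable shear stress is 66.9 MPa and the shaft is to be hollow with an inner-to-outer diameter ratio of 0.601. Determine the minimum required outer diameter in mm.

23.8 mm

For a hollow shaft with d_i/d_o = 0.601: τ_max = 16T/(π d_o³ (1−k⁴)), so d_o = [16T/(π τ_allow (1−k⁴))]^(1/3) = [16·154.0/(π·6.69×10^7·0.8695)]^(1/3) = 0.02380 m.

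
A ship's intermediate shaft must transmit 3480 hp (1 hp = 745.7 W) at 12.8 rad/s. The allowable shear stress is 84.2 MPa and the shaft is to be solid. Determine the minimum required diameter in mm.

231 mm

ω = 12.8 rad/s, so T = P/ω = 3480×745.7 / 12.80 = 202700 N·m.
For a solid shaft τ_max = 16T/(πd³), so d = (16T/(π τ_allow))^(1/3) = (16·202700/(π·8.42×10^7))^(1/3) = 0.2306 m.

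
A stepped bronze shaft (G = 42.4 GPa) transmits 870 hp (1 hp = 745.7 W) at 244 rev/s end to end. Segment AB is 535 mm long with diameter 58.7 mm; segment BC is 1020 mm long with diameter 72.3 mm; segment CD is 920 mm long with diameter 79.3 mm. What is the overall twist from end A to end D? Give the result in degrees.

ω = 2π·244 = 1533 rad/s, so T = P/ω = 870×745.7 / 1533 = 423.2 N·m.
J_AB = π(0.0587)⁴/32 = 1.17×10^-6 m⁴; J_BC = π(0.0723)⁴/32 = 2.68×10^-6 m⁴; J_CD = π(0.0793)⁴/32 = 3.88×10^-6 m⁴.
θ = (T/G)·Σ L_i/J_i = (423.2/42.4×10⁹)·(0.535/1.17×10^-6 + 1.02/2.68×10^-6 + 0.920/3.88×10^-6) = 0.01074 rad.

0.615°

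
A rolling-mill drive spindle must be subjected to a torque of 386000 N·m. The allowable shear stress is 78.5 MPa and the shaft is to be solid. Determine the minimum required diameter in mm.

For a solid shaft τ_max = 16T/(πd³), so d = (16T/(π τ_allow))^(1/3) = (16·386000/(π·7.85×10^7))^(1/3) = 0.2926 m.

293 mm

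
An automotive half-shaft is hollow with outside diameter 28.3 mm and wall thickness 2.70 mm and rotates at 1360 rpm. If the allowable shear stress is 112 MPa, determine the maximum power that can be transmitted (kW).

J = π(d_o⁴ − d_i⁴)/32 = π(0.0283⁴ − 0.0229⁴)/32 = 3.597×10^-8 m⁴.
T_max = τ_allow·J/r = 1.12×10^8 × 3.597×10^-8 / 0.0142 = 284.7 N·m.
ω = 2π·1360/60 = 142.4 rad/s, so P_max = T_max·ω = 4.055×10^4 W.

40.6 kW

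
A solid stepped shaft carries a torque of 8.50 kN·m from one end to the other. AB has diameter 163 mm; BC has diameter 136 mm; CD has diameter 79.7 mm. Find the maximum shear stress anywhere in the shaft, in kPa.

Under the same torque, τ_max = 16T/(πd³) is largest where d is smallest — segment CD (d = 79.7 mm).
τ_max = 16·8500/(π·(0.0797)³) = 8.551×10^7 Pa.

85500 kPa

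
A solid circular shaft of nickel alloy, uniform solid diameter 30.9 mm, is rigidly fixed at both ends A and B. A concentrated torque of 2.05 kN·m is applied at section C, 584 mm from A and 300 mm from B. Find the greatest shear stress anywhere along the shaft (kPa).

With uniform GJ and both ends fixed, compatibility θ_AC = θ_CB gives T_A·a = T_B·b, together with T_A + T_B = T₀.
T_A = T₀·b/(a+b) = 2050·300/884.0 = 695.7 N·m; T_B = 1354 N·m.
τ in each portion: τ_AC = 1.20×10^8 Pa, τ_CB = 2.34×10^8 Pa; maximum is in CB.
τ_max = T_CB·r/J = 1354·0.0154/8.95×10^-8 = 2.338×10^8 Pa.

234000 kPa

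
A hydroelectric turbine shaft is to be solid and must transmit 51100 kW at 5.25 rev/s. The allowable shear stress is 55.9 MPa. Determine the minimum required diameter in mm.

521 mm

ω = 2π·5.25 = 32.99 rad/s, so T = P/ω = 51100×10³ / 32.99 = 1.549e6 N·m.
For a solid shaft τ_max = 16T/(πd³), so d = (16T/(π τ_allow))^(1/3) = (16·1.549e6/(π·5.59×10^7))^(1/3) = 0.5207 m.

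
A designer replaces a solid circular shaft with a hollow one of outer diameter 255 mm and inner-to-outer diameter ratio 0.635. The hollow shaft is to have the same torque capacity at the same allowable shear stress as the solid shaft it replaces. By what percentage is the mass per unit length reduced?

Equal τ_max and T ⇒ the solid shaft needs d_s³ = d_o³(1−k⁴), so d_s = 255·(1−0.635⁴)^(1/3) = 240.4 mm.
Area ratio A_h/A_s = d_o²(1−k²)/d_s² = (1−k²)/(1−k⁴)^(2/3) = 0.6717.
Mass saving = 1 − 0.6717 = 32.8 %.

32.8 %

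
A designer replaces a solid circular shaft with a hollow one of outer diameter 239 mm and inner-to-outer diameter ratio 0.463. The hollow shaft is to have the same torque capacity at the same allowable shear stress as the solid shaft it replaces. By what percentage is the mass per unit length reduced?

18.9 %

Equal τ_max and T ⇒ the solid shaft needs d_s³ = d_o³(1−k⁴), so d_s = 239·(1−0.463⁴)^(1/3) = 235.3 mm.
Area ratio A_h/A_s = d_o²(1−k²)/d_s² = (1−k²)/(1−k⁴)^(2/3) = 0.8107.
Mass saving = 1 − 0.8107 = 18.9 %.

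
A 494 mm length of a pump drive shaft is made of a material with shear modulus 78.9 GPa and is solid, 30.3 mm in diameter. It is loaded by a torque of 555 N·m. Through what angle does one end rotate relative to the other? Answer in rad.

J = πd⁴/32 = π(0.0303)⁴/32 = 8.275×10^-8 m⁴.
θ = T·L/(G·J) = 555.0 × 0.494 / (78.9×10⁹ × 8.275×10^-8) = 0.04199 rad.

0.0420 rad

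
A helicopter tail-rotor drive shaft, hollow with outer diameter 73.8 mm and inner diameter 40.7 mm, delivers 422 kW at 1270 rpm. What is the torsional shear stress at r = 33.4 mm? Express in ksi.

5.82 ksi

ω = 2π·1270/60 = 133.0 rad/s, so T = P/ω = 422×10³ / 133.0 = 3173 N·m.
J = π(d_o⁴ − d_i⁴)/32 = π(0.0738⁴ − 0.0407⁴)/32 = 2.643×10^-6 m⁴.
Shear stress varies linearly with radius: τ = T·r/J = 3173 × 0.0334 / 2.643×10^-6 = 4.010×10^7 Pa.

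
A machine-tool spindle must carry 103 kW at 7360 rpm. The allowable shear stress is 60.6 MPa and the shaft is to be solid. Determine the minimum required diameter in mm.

22.4 mm

ω = 2π·7360/60 = 770.7 rad/s, so T = P/ω = 103×10³ / 770.7 = 133.6 N·m.
For a solid shaft τ_max = 16T/(πd³), so d = (16T/(π τ_allow))^(1/3) = (16·133.6/(π·6.06×10^7))^(1/3) = 0.02239 m.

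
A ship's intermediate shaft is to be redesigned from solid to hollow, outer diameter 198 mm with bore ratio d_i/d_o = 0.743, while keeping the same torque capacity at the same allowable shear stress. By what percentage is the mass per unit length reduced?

42.9 %

Equal τ_max and T ⇒ the solid shaft needs d_s³ = d_o³(1−k⁴), so d_s = 198·(1−0.743⁴)^(1/3) = 175.4 mm.
Area ratio A_h/A_s = d_o²(1−k²)/d_s² = (1−k²)/(1−k⁴)^(2/3) = 0.5708.
Mass saving = 1 − 0.5708 = 42.9 %.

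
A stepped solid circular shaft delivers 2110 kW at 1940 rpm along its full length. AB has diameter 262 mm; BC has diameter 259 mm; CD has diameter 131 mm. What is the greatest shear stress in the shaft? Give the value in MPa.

23.5 MPa

ω = 2π·1940/60 = 203.2 rad/s, so T = P/ω = 2110×10³ / 203.2 = 10390 N·m.
Under the same torque, τ_max = 16T/(πd³) is largest where d is smallest — segment CD (d = 131 mm).
τ_max = 16·10390/(π·(0.131)³) = 2.353×10^7 Pa.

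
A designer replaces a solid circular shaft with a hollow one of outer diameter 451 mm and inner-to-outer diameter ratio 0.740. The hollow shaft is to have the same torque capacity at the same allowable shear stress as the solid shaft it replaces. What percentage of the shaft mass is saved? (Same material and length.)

42.6 %

Equal τ_max and T ⇒ the solid shaft needs d_s³ = d_o³(1−k⁴), so d_s = 451·(1−0.740⁴)^(1/3) = 400.5 mm.
Area ratio A_h/A_s = d_o²(1−k²)/d_s² = (1−k²)/(1−k⁴)^(2/3) = 0.5738.
Mass saving = 1 − 0.5738 = 42.6 %.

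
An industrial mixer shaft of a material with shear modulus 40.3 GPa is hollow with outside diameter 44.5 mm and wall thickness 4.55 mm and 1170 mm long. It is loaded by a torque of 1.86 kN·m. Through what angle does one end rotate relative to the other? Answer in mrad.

J = π(d_o⁴ − d_i⁴)/32 = π(0.0445⁴ − 0.0354⁴)/32 = 2.308×10^-7 m⁴.
θ = T·L/(G·J) = 1860 × 1.17 / (40.3×10⁹ × 2.308×10^-7) = 0.2340 rad.

234 mrad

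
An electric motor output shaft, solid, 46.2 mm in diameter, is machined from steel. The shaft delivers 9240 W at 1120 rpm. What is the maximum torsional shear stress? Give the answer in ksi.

ω = 2π·1120/60 = 117.3 rad/s, so T = P/ω = 9240 / 117.3 = 78.78 N·m.
J = πd⁴/32 = π(0.0462)⁴/32 = 4.473×10^-7 m⁴.
τ_max = T·r/J = 78.78 × 0.0231 / 4.473×10^-7 = 4.069×10^6 Pa.

0.590 ksi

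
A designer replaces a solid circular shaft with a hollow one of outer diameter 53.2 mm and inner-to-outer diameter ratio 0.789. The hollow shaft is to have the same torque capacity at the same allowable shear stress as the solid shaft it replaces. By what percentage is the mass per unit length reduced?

Equal τ_max and T ⇒ the solid shaft needs d_s³ = d_o³(1−k⁴), so d_s = 53.2·(1−0.789⁴)^(1/3) = 45.18 mm.
Area ratio A_h/A_s = d_o²(1−k²)/d_s² = (1−k²)/(1−k⁴)^(2/3) = 0.5234.
Mass saving = 1 − 0.5234 = 47.7 %.

47.7 %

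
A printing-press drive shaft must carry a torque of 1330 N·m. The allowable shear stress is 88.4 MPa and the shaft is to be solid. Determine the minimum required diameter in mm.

42.5 mm

For a solid shaft τ_max = 16T/(πd³), so d = (16T/(π τ_allow))^(1/3) = (16·1330/(π·8.84×10^7))^(1/3) = 0.04247 m.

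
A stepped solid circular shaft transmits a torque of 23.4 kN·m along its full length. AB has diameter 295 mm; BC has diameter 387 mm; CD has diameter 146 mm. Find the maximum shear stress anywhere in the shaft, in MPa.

38.3 MPa

Under the same torque, τ_max = 16T/(πd³) is largest where d is smallest — segment CD (d = 146 mm).
τ_max = 16·23400/(π·(0.146)³) = 3.829×10^7 Pa.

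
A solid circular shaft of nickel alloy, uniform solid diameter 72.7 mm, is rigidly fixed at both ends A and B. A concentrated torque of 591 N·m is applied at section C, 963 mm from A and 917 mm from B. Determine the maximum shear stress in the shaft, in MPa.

4.01 MPa

With uniform GJ and both ends fixed, compatibility θ_AC = θ_CB gives T_A·a = T_B·b, together with T_A + T_B = T₀.
T_A = T₀·b/(a+b) = 591.0·917/1880 = 288.3 N·m; T_B = 302.7 N·m.
τ in each portion: τ_AC = 3.82×10^6 Pa, τ_CB = 4.01×10^6 Pa; maximum is in CB.
τ_max = T_CB·r/J = 302.7·0.0364/2.74×10^-6 = 4.013×10^6 Pa.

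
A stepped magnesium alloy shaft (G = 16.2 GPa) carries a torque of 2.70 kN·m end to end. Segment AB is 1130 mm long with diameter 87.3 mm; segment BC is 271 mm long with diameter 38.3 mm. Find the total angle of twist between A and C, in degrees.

14.1°

J_AB = π(0.0873)⁴/32 = 5.70×10^-6 m⁴; J_BC = π(0.0383)⁴/32 = 2.11×10^-7 m⁴.
θ = (T/G)·Σ L_i/J_i = (2700/16.2×10⁹)·(1.13/5.70×10^-6 + 0.271/2.11×10^-7) = 0.2468 rad.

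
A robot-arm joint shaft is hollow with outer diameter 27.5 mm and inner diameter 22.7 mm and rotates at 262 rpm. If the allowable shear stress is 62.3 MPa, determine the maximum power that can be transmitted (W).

J = π(d_o⁴ − d_i⁴)/32 = π(0.0275⁴ − 0.0227⁴)/32 = 3.008×10^-8 m⁴.
T_max = τ_allow·J/r = 6.23×10^7 × 3.008×10^-8 / 0.0138 = 136.3 N·m.
ω = 2π·262/60 = 27.44 rad/s, so P_max = T_max·ω = 3739 W.

3740 W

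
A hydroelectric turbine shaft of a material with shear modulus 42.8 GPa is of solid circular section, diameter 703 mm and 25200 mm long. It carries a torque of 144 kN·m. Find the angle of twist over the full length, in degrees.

J = πd⁴/32 = π(0.703)⁴/32 = 0.02398 m⁴.
θ = T·L/(G·J) = 144000 × 25.2 / (42.8×10⁹ × 0.02398) = 3.536×10^-3 rad.

0.203°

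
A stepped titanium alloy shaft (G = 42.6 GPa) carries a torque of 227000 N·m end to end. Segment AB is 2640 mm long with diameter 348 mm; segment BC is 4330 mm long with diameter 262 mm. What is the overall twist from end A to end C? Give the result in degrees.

3.42°

J_AB = π(0.348)⁴/32 = 1.44×10^-3 m⁴; J_BC = π(0.262)⁴/32 = 4.63×10^-4 m⁴.
θ = (T/G)·Σ L_i/J_i = (227000/42.6×10⁹)·(2.64/1.44×10^-3 + 4.33/4.63×10^-4) = 0.05965 rad.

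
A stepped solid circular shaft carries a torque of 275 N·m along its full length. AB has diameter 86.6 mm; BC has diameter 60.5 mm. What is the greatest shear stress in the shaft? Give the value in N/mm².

6.32 N/mm²

Under the same torque, τ_max = 16T/(πd³) is largest where d is smallest — segment BC (d = 60.5 mm).
τ_max = 16·275.0/(π·(0.0605)³) = 6.325×10^6 Pa.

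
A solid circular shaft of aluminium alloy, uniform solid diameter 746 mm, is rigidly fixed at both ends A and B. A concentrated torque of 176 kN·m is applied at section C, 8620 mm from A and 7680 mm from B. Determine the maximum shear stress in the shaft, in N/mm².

With uniform GJ and both ends fixed, compatibility θ_AC = θ_CB gives T_A·a = T_B·b, together with T_A + T_B = T₀.
T_A = T₀·b/(a+b) = 176000·7680/16300 = 82930 N·m; T_B = 93070 N·m.
τ in each portion: τ_AC = 1.02×10^6 Pa, τ_CB = 1.14×10^6 Pa; maximum is in CB.
τ_max = T_CB·r/J = 93070·0.373/0.0304 = 1.142×10^6 Pa.

1.14 N/mm²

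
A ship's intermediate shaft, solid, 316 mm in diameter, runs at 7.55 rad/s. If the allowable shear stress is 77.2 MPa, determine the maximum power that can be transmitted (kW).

3610 kW

J = πd⁴/32 = π(0.316)⁴/32 = 9.789×10^-4 m⁴.
T_max = τ_allow·J/r = 7.72×10^7 × 9.789×10^-4 / 0.158 = 478300 N·m.
ω = 7.55 rad/s, so P_max = T_max·ω = 3.611×10^6 W.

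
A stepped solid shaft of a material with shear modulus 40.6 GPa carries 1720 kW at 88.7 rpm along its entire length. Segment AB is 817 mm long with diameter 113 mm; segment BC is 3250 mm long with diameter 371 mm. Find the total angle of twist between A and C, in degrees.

ω = 2π·88.7/60 = 9.289 rad/s, so T = P/ω = 1720×10³ / 9.289 = 185200 N·m.
J_AB = π(0.113)⁴/32 = 1.60×10^-5 m⁴; J_BC = π(0.371)⁴/32 = 1.86×10^-3 m⁴.
θ = (T/G)·Σ L_i/J_i = (185200/40.6×10⁹)·(0.817/1.60×10^-5 + 3.25/1.86×10^-3) = 0.2408 rad.

13.8°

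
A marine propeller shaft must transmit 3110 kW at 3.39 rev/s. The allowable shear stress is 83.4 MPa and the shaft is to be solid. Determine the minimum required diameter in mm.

ω = 2π·3.39 = 21.30 rad/s, so T = P/ω = 3110×10³ / 21.30 = 146000 N·m.
For a solid shaft τ_max = 16T/(πd³), so d = (16T/(π τ_allow))^(1/3) = (16·146000/(π·8.34×10^7))^(1/3) = 0.2074 m.

207 mm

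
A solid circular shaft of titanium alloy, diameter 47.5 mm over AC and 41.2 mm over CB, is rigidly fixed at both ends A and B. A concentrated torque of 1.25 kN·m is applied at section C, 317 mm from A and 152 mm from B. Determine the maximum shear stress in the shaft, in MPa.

49.3 MPa

Compatibility: T_A·a/J_AC = T_B·b/J_CB with T_A + T_B = T₀.
J_AC = 5.00×10^-7 m⁴, J_CB = 2.83×10^-7 m⁴, so T_A = T₀·(J_AC/a)/((J_AC/a)+(J_CB/b)) = 573.3 N·m, T_B = 676.7 N·m.
τ in each portion: τ_AC = 2.72×10^7 Pa, τ_CB = 4.93×10^7 Pa; maximum is in CB.
τ_max = T_CB·r/J = 676.7·0.0206/2.83×10^-7 = 4.928×10^7 Pa.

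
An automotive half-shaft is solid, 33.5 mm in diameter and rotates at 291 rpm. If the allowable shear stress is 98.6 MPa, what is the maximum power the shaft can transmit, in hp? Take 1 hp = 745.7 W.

J = πd⁴/32 = π(0.0335)⁴/32 = 1.236×10^-7 m⁴.
T_max = τ_allow·J/r = 9.86×10^7 × 1.236×10^-7 / 0.0168 = 727.8 N·m.
ω = 2π·291/60 = 30.47 rad/s, so P_max = T_max·ω = 2.218×10^4 W.

29.7 hp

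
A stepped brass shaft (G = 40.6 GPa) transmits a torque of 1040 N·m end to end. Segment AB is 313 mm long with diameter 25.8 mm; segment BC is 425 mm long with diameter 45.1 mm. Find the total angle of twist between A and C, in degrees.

12.1°

J_AB = π(0.0258)⁴/32 = 4.35×10^-8 m⁴; J_BC = π(0.0451)⁴/32 = 4.06×10^-7 m⁴.
θ = (T/G)·Σ L_i/J_i = (1040/40.6×10⁹)·(0.313/4.35×10^-8 + 0.425/4.06×10^-7) = 0.2111 rad.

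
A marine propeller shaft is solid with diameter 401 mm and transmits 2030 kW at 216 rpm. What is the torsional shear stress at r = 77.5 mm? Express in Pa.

2.74e6 Pa

ω = 2π·216/60 = 22.62 rad/s, so T = P/ω = 2030×10³ / 22.62 = 89750 N·m.
J = πd⁴/32 = π(0.401)⁴/32 = 2.539×10^-3 m⁴.
Shear stress varies linearly with radius: τ = T·r/J = 89750 × 0.0775 / 2.539×10^-3 = 2.740×10^6 Pa.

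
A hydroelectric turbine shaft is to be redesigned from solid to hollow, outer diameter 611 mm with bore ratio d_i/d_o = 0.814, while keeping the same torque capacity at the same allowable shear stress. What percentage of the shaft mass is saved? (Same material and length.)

50.4 %

Equal τ_max and T ⇒ the solid shaft needs d_s³ = d_o³(1−k⁴), so d_s = 611·(1−0.814⁴)^(1/3) = 503.9 mm.
Area ratio A_h/A_s = d_o²(1−k²)/d_s² = (1−k²)/(1−k⁴)^(2/3) = 0.4961.
Mass saving = 1 − 0.4961 = 50.4 %.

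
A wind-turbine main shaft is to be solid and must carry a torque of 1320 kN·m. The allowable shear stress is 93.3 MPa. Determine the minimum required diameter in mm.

416 mm

For a solid shaft τ_max = 16T/(πd³), so d = (16T/(π τ_allow))^(1/3) = (16·1.320e6/(π·9.33×10^7))^(1/3) = 0.4161 m.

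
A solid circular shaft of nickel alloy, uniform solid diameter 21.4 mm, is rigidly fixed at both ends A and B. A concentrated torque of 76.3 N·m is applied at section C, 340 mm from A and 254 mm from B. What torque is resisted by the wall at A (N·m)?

With uniform GJ and both ends fixed, compatibility θ_AC = θ_CB gives T_A·a = T_B·b, together with T_A + T_B = T₀.
T_A = T₀·b/(a+b) = 76.30·254/594.0 = 32.63 N·m; T_B = 43.67 N·m.

32.6 N·m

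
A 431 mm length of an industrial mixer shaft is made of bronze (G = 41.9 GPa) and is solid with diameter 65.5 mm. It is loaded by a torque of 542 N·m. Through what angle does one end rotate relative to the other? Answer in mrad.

J = πd⁴/32 = π(0.0655)⁴/32 = 1.807×10^-6 m⁴.
θ = T·L/(G·J) = 542.0 × 0.431 / (41.9×10⁹ × 1.807×10^-6) = 3.085×10^-3 rad.

3.09 mrad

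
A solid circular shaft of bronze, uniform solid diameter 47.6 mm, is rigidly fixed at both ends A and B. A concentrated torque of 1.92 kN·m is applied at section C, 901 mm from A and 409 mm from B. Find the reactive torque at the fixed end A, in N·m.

599 N·m

With uniform GJ and both ends fixed, compatibility θ_AC = θ_CB gives T_A·a = T_B·b, together with T_A + T_B = T₀.
T_A = T₀·b/(a+b) = 1920·409/1310 = 599.5 N·m; T_B = 1321 N·m.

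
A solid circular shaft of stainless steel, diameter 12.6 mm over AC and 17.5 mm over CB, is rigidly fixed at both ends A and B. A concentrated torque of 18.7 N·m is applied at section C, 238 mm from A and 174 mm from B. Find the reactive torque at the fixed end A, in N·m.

Compatibility: T_A·a/J_AC = T_B·b/J_CB with T_A + T_B = T₀.
J_AC = 2.47×10^-9 m⁴, J_CB = 9.21×10^-9 m⁴, so T_A = T₀·(J_AC/a)/((J_AC/a)+(J_CB/b)) = 3.071 N·m, T_B = 15.63 N·m.

3.07 N·m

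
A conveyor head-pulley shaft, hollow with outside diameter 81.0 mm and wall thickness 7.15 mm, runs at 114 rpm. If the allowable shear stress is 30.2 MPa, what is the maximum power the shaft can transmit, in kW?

J = π(d_o⁴ − d_i⁴)/32 = π(0.0810⁴ − 0.0667⁴)/32 = 2.283×10^-6 m⁴.
T_max = τ_allow·J/r = 3.02×10^7 × 2.283×10^-6 / 0.0405 = 1702 N·m.
ω = 2π·114/60 = 11.94 rad/s, so P_max = T_max·ω = 2.032×10^4 W.

20.3 kW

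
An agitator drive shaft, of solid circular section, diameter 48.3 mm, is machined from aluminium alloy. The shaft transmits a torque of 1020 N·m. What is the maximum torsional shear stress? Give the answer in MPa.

J = πd⁴/32 = π(0.0483)⁴/32 = 5.343×10^-7 m⁴.
τ_max = T·r/J = 1020 × 0.0241 / 5.343×10^-7 = 4.610×10^7 Pa.

46.1 MPa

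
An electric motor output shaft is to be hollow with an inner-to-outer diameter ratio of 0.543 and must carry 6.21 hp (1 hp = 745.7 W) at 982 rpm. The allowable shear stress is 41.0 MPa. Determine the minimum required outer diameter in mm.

18.3 mm

ω = 2π·982/60 = 102.8 rad/s, so T = P/ω = 6.21×745.7 / 102.8 = 45.03 N·m.
For a hollow shaft with d_i/d_o = 0.543: τ_max = 16T/(π d_o³ (1−k⁴)), so d_o = [16T/(π τ_allow (1−k⁴))]^(1/3) = [16·45.03/(π·4.10×10^7·0.9131)]^(1/3) = 0.01830 m.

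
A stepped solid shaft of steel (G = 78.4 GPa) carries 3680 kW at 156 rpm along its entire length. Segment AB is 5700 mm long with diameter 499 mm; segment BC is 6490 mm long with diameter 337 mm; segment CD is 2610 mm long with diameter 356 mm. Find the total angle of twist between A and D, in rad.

0.0222 rad

ω = 2π·156/60 = 16.34 rad/s, so T = P/ω = 3680×10³ / 16.34 = 225300 N·m.
J_AB = π(0.499)⁴/32 = 6.09×10^-3 m⁴; J_BC = π(0.337)⁴/32 = 1.27×10^-3 m⁴; J_CD = π(0.356)⁴/32 = 1.58×10^-3 m⁴.
θ = (T/G)·Σ L_i/J_i = (225300/78.4×10⁹)·(5.70/6.09×10^-3 + 6.49/1.27×10^-3 + 2.61/1.58×10^-3) = 0.02217 rad.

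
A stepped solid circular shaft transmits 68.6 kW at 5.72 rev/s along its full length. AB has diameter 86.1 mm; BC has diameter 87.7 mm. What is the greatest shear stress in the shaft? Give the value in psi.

2210 psi

ω = 2π·5.72 = 35.94 rad/s, so T = P/ω = 68.6×10³ / 35.94 = 1909 N·m.
Under the same torque, τ_max = 16T/(πd³) is largest where d is smallest — segment AB (d = 86.1 mm).
τ_max = 16·1909/(π·(0.0861)³) = 1.523×10^7 Pa.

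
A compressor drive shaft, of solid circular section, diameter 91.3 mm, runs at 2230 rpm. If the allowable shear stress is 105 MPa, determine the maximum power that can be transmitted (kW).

3660 kW

J = πd⁴/32 = π(0.0913)⁴/32 = 6.822×10^-6 m⁴.
T_max = τ_allow·J/r = 1.05×10^8 × 6.822×10^-6 / 0.0456 = 15690 N·m.
ω = 2π·2230/60 = 233.5 rad/s, so P_max = T_max·ω = 3.664×10^6 W.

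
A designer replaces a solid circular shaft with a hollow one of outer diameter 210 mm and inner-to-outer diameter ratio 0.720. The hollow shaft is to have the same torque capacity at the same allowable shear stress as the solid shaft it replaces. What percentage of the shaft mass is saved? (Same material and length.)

40.7 %

Equal τ_max and T ⇒ the solid shaft needs d_s³ = d_o³(1−k⁴), so d_s = 210·(1−0.720⁴)^(1/3) = 189.2 mm.
Area ratio A_h/A_s = d_o²(1−k²)/d_s² = (1−k²)/(1−k⁴)^(2/3) = 0.5933.
Mass saving = 1 − 0.5933 = 40.7 %.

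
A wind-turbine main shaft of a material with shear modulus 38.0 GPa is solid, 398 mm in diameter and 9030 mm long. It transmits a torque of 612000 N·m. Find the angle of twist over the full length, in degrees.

J = πd⁴/32 = π(0.398)⁴/32 = 2.463×10^-3 m⁴.
θ = T·L/(G·J) = 612000 × 9.03 / (38.0×10⁹ × 2.463×10^-3) = 0.05904 rad.

3.38°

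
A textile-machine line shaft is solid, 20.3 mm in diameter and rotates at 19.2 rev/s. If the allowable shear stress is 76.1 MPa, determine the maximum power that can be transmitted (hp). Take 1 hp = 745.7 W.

20.2 hp

J = πd⁴/32 = π(0.0203)⁴/32 = 1.667×10^-8 m⁴.
T_max = τ_allow·J/r = 7.61×10^7 × 1.667×10^-8 / 0.0102 = 125.0 N·m.
ω = 2π·19.2 = 120.6 rad/s, so P_max = T_max·ω = 1.508×10^4 W.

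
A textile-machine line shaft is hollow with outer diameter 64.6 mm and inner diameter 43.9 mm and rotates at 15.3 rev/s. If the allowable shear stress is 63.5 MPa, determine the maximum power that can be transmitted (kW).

254 kW

J = π(d_o⁴ − d_i⁴)/32 = π(0.0646⁴ − 0.0439⁴)/32 = 1.345×10^-6 m⁴.
T_max = τ_allow·J/r = 6.35×10^7 × 1.345×10^-6 / 0.0323 = 2644 N·m.
ω = 2π·15.3 = 96.13 rad/s, so P_max = T_max·ω = 2.542×10^5 W.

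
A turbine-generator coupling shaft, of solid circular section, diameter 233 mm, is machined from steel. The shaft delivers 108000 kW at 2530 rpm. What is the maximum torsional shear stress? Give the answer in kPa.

ω = 2π·2530/60 = 264.9 rad/s, so T = P/ω = 108000×10³ / 264.9 = 407600 N·m.
J = πd⁴/32 = π(0.233)⁴/32 = 2.894×10^-4 m⁴.
τ_max = T·r/J = 407600 × 0.117 / 2.894×10^-4 = 1.641×10^8 Pa.

164000 kPa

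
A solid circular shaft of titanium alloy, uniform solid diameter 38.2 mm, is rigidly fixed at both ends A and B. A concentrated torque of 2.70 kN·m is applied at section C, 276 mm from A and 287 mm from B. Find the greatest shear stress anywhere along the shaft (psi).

18200 psi

With uniform GJ and both ends fixed, compatibility θ_AC = θ_CB gives T_A·a = T_B·b, together with T_A + T_B = T₀.
T_A = T₀·b/(a+b) = 2700·287/563.0 = 1376 N·m; T_B = 1324 N·m.
τ in each portion: τ_AC = 1.26×10^8 Pa, τ_CB = 1.21×10^8 Pa; maximum is in AC.
τ_max = T_AC·r/J = 1376·0.0191/2.09×10^-7 = 1.258×10^8 Pa.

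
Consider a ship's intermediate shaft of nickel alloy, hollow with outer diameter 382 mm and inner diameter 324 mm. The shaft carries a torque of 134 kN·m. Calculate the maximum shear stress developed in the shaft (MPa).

25.4 MPa

J = π(d_o⁴ − d_i⁴)/32 = π(0.382⁴ − 0.324⁴)/32 = 1.009×10^-3 m⁴.
τ_max = T·r/J = 134000 × 0.191 / 1.009×10^-3 = 2.537×10^7 Pa.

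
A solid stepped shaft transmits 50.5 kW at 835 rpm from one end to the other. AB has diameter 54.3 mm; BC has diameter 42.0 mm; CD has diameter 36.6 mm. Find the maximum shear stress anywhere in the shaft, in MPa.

60.0 MPa

ω = 2π·835/60 = 87.44 rad/s, so T = P/ω = 50.5×10³ / 87.44 = 577.5 N·m.
Under the same torque, τ_max = 16T/(πd³) is largest where d is smallest — segment CD (d = 36.6 mm).
τ_max = 16·577.5/(π·(0.0366)³) = 5.999×10^7 Pa.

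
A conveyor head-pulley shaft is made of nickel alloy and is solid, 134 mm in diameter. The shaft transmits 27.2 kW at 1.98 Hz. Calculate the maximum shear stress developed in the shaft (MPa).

ω = 2π·1.98 = 12.44 rad/s, so T = P/ω = 27.2×10³ / 12.44 = 2186 N·m.
J = πd⁴/32 = π(0.134)⁴/32 = 3.165×10^-5 m⁴.
τ_max = T·r/J = 2186 × 0.0670 / 3.165×10^-5 = 4.628×10^6 Pa.

4.63 MPa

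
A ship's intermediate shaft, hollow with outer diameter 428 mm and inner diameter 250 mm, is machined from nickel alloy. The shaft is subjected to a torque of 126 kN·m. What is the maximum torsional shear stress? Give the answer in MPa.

J = π(d_o⁴ − d_i⁴)/32 = π(0.428⁴ − 0.250⁴)/32 = 2.911×10^-3 m⁴.
τ_max = T·r/J = 126000 × 0.214 / 2.911×10^-3 = 9.263×10^6 Pa.

9.26 MPa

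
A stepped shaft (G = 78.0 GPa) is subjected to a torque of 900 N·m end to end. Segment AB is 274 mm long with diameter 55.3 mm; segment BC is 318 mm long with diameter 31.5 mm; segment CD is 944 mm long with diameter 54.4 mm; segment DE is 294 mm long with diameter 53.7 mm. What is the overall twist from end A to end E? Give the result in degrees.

J_AB = π(0.0553)⁴/32 = 9.18×10^-7 m⁴; J_BC = π(0.0315)⁴/32 = 9.67×10^-8 m⁴; J_CD = π(0.0544)⁴/32 = 8.60×10^-7 m⁴; J_DE = π(0.0537)⁴/32 = 8.16×10^-7 m⁴.
θ = (T/G)·Σ L_i/J_i = (900.0/78.0×10⁹)·(0.274/9.18×10^-7 + 0.318/9.67×10^-8 + 0.944/8.60×10^-7 + 0.294/8.16×10^-7) = 0.05823 rad.

3.34°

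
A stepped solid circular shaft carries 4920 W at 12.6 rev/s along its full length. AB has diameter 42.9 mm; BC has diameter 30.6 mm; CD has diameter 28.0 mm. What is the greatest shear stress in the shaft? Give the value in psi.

ω = 2π·12.6 = 79.17 rad/s, so T = P/ω = 4920 / 79.17 = 62.15 N·m.
Under the same torque, τ_max = 16T/(πd³) is largest where d is smallest — segment CD (d = 28.0 mm).
τ_max = 16·62.15/(π·(0.0280)³) = 1.442×10^7 Pa.

2090 psi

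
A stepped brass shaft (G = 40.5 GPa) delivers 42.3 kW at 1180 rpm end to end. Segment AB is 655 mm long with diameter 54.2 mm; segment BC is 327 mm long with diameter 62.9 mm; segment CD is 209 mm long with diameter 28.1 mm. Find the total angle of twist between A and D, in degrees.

ω = 2π·1180/60 = 123.6 rad/s, so T = P/ω = 42.3×10³ / 123.6 = 342.3 N·m.
J_AB = π(0.0542)⁴/32 = 8.47×10^-7 m⁴; J_BC = π(0.0629)⁴/32 = 1.54×10^-6 m⁴; J_CD = π(0.0281)⁴/32 = 6.12×10^-8 m⁴.
θ = (T/G)·Σ L_i/J_i = (342.3/40.5×10⁹)·(0.655/8.47×10^-7 + 0.327/1.54×10^-6 + 0.209/6.12×10^-8) = 0.03719 rad.

2.13°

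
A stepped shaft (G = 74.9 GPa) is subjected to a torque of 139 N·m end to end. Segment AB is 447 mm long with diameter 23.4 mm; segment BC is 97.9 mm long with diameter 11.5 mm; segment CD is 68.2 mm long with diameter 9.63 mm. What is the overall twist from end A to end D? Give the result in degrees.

16.3°

J_AB = π(0.0234)⁴/32 = 2.94×10^-8 m⁴; J_BC = π(0.0115)⁴/32 = 1.72×10^-9 m⁴; J_CD = π(0.00963)⁴/32 = 8.44×10^-10 m⁴.
θ = (T/G)·Σ L_i/J_i = (139.0/74.9×10⁹)·(0.447/2.94×10^-8 + 0.0979/1.72×10^-9 + 0.0682/8.44×10^-10) = 0.2839 rad.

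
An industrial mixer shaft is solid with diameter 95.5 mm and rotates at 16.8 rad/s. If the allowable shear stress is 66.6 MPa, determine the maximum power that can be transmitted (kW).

J = πd⁴/32 = π(0.0955)⁴/32 = 8.166×10^-6 m⁴.
T_max = τ_allow·J/r = 6.66×10^7 × 8.166×10^-6 / 0.0478 = 11390 N·m.
ω = 16.8 rad/s, so P_max = T_max·ω = 1.913×10^5 W.

191 kW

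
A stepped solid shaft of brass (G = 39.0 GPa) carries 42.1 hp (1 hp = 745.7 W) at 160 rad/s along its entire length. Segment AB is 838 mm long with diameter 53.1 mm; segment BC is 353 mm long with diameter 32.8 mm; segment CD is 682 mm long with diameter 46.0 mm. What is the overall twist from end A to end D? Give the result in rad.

0.0288 rad

ω = 160 rad/s, so T = P/ω = 42.1×745.7 / 160.0 = 196.2 N·m.
J_AB = π(0.0531)⁴/32 = 7.81×10^-7 m⁴; J_BC = π(0.0328)⁴/32 = 1.14×10^-7 m⁴; J_CD = π(0.0460)⁴/32 = 4.40×10^-7 m⁴.
θ = (T/G)·Σ L_i/J_i = (196.2/39.0×10⁹)·(0.838/7.81×10^-7 + 0.353/1.14×10^-7 + 0.682/4.40×10^-7) = 0.02884 rad.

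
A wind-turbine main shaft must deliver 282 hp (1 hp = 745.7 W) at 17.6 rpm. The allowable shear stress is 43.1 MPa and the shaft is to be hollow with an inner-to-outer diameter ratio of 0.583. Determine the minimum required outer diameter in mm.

248 mm

ω = 2π·17.6/60 = 1.843 rad/s, so T = P/ω = 282×745.7 / 1.843 = 114100 N·m.
For a hollow shaft with d_i/d_o = 0.583: τ_max = 16T/(π d_o³ (1−k⁴)), so d_o = [16T/(π τ_allow (1−k⁴))]^(1/3) = [16·114100/(π·4.31×10^7·0.8845)]^(1/3) = 0.2479 m.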